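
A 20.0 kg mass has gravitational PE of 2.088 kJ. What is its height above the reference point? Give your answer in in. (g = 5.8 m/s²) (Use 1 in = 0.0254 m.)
Convert to SI: m = 20.0 kg, PE = 2088.0 J
h = PE/(mg) = 2088.0/(20.0·5.8) = 18.0 m = 708.7 in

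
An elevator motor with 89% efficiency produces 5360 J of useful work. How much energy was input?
W_in = W_out/η = 5360/0.89 = 6022 J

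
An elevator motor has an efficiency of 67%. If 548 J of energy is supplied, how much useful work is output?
W_out = η·W_in = 0.67·548 = 367.16 J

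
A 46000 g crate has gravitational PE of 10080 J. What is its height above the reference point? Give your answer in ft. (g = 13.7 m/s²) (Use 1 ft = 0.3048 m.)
Convert to SI: m = 46.0 kg, PE = 10080.0 J
h = PE/(mg) = 10080.0/(46.0·13.7) = 15.9949 m = 52.48 ft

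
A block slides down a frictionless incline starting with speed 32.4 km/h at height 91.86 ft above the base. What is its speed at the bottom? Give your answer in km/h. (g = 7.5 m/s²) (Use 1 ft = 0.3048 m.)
Convert to SI: v₀ = 9.0 m/s, h = 27.9989 m
½mv₀² + mgh = ½mv² ⇒ v = √(v₀² + 2gh) = √(9.0² + 2·7.5·27.9989) = 22.3827 m/s = 80.58 km/h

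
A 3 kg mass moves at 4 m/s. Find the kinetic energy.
KE = ½mv² = ½(3)(4)² = 24.0 J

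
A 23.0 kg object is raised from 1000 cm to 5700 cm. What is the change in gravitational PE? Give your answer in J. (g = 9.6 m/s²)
Convert to SI: m = 23.0 kg, Δh = 47.0 m
ΔPE = mgΔh = (23.0)(9.6)(47.0) = 10380 J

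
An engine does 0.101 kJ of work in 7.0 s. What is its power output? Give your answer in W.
Convert to SI: W = 101.0 J, t = 7.0 s
P = W/t = 101.0/7.0 = 14.43 W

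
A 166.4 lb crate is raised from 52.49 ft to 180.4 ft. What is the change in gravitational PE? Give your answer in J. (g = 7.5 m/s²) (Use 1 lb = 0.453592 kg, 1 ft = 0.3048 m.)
Convert to SI: m = 75.4777 kg, Δh = 38.987 m
ΔPE = mgΔh = (75.4777)(7.5)(38.987) = 22070 J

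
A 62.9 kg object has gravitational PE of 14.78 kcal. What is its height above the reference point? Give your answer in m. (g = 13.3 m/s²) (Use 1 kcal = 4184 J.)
Convert to SI: m = 62.9 kg, PE = 61839.5 J
h = PE/(mg) = 61839.5/(62.9·13.3) = 73.92 m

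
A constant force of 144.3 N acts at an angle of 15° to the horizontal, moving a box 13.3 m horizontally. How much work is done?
W = F·d·cosθ = (144.3)(13.3)cos(15°) = 1854 J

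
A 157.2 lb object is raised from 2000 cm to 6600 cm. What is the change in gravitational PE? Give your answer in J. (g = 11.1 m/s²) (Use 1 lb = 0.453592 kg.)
Convert to SI: m = 71.3047 kg, Δh = 46.0 m
ΔPE = mgΔh = (71.3047)(11.1)(46.0) = 36410 J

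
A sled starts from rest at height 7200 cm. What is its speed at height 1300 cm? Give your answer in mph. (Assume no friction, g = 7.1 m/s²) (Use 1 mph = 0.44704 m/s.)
Convert to SI: h₁−h₂ = 59.0 m
mgh₁ = mgh₂ + ½mv² ⇒ v = √(2g(h₁−h₂)) = √(2·7.1·59.0) = 28.9448 m/s = 64.75 mph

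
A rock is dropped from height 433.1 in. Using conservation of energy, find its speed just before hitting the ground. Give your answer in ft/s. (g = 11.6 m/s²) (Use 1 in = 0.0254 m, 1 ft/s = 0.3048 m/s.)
Convert to SI: h = 11.0007 m
mgh = ½mv² ⇒ v = √(2gh) = √(2·11.6·11.0007) = 15.9755 m/s = 52.41 ft/s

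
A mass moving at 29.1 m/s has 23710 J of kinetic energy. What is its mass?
m = 2·KE/v² = 2·23710/(29.1)² = 56.0 kg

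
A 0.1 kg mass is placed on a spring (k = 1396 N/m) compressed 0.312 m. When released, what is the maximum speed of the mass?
½kx² = ½mv² ⇒ v = x√(k/m) = (0.312)√(1396/0.1) = 36.86 m/s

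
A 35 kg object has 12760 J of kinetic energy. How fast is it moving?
v = √(2·KE/m) = √(2·12760/35) = 27.0 m/s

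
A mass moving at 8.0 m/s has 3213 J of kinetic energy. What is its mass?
m = 2·KE/v² = 2·3213/(8.0)² = 100.4 kg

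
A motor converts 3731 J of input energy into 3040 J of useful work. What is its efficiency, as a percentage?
η = W_out/W_in = 3040/3731 = 81.48%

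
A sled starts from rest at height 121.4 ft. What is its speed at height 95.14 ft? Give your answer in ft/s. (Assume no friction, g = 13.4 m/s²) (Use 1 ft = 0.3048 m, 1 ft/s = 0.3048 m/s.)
Convert to SI: h₁−h₂ = 8.00405 m
mgh₁ = mgh₂ + ½mv² ⇒ v = √(2g(h₁−h₂)) = √(2·13.4·8.00405) = 14.6461 m/s = 48.05 ft/s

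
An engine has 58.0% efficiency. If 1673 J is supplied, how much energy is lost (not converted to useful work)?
W_lost = W_in(1 − η) = 1673·(1 − 0.58) = 702.7 J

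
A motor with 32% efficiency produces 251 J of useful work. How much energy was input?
W_in = W_out/η = 251/0.32 = 784.4 J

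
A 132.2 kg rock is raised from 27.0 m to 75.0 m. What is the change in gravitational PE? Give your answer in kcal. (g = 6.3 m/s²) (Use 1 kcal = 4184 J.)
ΔPE = mgΔh = (132.2)(6.3)(48.0) = 39977.3 J = 9.555 kcal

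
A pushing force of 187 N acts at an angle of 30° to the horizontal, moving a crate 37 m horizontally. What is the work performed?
W = F·d·cosθ = (187)(37)cos(30°) = 5992 J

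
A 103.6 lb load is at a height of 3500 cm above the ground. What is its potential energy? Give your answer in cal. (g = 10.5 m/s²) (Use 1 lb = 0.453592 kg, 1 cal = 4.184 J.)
Convert to SI: m = 46.9921 kg, h = 35.0 m
PE = mgh = (46.9921)(10.5)(35.0) = 17269.6 J = 4128 cal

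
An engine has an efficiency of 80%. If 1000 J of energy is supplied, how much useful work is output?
W_out = η·W_in = 0.8·1000 = 800.0 J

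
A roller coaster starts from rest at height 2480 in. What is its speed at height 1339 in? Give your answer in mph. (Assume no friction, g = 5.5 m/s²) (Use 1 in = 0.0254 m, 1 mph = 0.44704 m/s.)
Convert to SI: h₁−h₂ = 28.9814 m
mgh₁ = mgh₂ + ½mv² ⇒ v = √(2g(h₁−h₂)) = √(2·5.5·28.9814) = 17.8548 m/s = 39.94 mph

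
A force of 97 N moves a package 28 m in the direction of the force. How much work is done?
W = F·d = (97)(28) = 2716 J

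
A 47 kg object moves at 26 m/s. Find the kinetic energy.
KE = ½mv² = ½(47)(26)² = 15886.0 J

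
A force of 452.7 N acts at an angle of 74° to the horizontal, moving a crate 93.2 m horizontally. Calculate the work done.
W = F·d·cosθ = (452.7)(93.2)cos(74°) = 11630 J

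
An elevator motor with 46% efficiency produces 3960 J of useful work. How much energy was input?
W_in = W_out/η = 3960/0.46 = 8609 J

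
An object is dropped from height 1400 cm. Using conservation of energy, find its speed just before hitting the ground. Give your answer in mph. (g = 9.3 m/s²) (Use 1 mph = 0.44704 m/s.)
Convert to SI: h = 14.0 m
mgh = ½mv² ⇒ v = √(2gh) = √(2·9.3·14.0) = 16.1369 m/s = 36.1 mph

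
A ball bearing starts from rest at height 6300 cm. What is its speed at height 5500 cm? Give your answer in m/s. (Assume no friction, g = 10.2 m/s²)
Convert to SI: h₁−h₂ = 8.0 m
mgh₁ = mgh₂ + ½mv² ⇒ v = √(2g(h₁−h₂)) = √(2·10.2·8.0) = 12.77 m/s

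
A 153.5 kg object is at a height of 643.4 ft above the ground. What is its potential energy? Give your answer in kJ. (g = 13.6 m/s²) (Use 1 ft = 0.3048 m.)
Convert to SI: m = 153.5 kg, h = 196.108 m
PE = mgh = (153.5)(13.6)(196.108) = 409396 J = 409.4 kJ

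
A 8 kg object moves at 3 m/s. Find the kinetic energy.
KE = ½mv² = ½(8)(3)² = 36.0 J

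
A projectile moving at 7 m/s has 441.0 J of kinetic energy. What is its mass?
m = 2·KE/v² = 2·441.0/(7)² = 18.0 kg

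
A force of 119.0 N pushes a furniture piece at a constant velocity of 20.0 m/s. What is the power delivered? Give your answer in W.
P = Fv = (119.0)(20.0) = 2380 W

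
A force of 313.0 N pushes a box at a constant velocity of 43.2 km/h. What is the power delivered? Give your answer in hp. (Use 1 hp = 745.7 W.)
Convert to SI: F = 313.0 N, v = 12.0 m/s
P = Fv = (313.0)(12.0) = 3756.0 W = 5.037 hp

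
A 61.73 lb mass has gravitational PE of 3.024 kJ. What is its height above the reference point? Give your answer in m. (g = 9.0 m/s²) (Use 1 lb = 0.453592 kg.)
Convert to SI: m = 28.0002 kg, PE = 3024.0 J
h = PE/(mg) = 3024.0/(28.0002·9.0) = 12.0 m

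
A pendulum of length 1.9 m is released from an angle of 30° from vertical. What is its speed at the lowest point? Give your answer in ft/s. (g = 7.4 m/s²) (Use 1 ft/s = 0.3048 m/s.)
h = L(1 − cosθ) = 1.9(1 − cos30°) = 0.254552 m
v = √(2gh) = √(2·7.4·0.254552) = 1.94097 m/s = 6.368 ft/s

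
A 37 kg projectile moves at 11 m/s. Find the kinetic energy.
KE = ½mv² = ½(37)(11)² = 2238.5 J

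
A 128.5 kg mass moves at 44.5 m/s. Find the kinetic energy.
KE = ½mv² = ½(128.5)(44.5)² = 127200 J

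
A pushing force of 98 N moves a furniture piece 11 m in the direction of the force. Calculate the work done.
W = F·d = (98)(11) = 1078 J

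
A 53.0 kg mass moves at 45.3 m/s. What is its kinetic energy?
KE = ½mv² = ½(53.0)(45.3)² = 54380 J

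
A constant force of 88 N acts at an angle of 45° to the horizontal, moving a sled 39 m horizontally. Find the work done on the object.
W = F·d·cosθ = (88)(39)cos(45°) = 2427 J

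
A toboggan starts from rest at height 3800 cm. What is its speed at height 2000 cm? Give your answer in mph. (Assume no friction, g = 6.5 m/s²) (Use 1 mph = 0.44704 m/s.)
Convert to SI: h₁−h₂ = 18.0 m
mgh₁ = mgh₂ + ½mv² ⇒ v = √(2g(h₁−h₂)) = √(2·6.5·18.0) = 15.2971 m/s = 34.22 mph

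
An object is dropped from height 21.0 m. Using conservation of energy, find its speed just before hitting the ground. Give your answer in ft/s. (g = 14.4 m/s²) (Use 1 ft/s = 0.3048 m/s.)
mgh = ½mv² ⇒ v = √(2gh) = √(2·14.4·21.0) = 24.5927 m/s = 80.68 ft/s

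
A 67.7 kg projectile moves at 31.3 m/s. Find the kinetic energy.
KE = ½mv² = ½(67.7)(31.3)² = 33160 J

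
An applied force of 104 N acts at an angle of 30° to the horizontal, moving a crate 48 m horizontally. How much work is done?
W = F·d·cosθ = (104)(48)cos(30°) = 4323 J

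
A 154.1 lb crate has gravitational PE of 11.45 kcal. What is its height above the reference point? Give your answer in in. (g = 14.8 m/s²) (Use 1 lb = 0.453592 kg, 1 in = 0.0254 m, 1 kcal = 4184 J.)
Convert to SI: m = 69.8985 kg, PE = 47906.8 J
h = PE/(mg) = 47906.8/(69.8985·14.8) = 46.3092 m = 1823 in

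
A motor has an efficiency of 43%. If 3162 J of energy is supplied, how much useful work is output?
W_out = η·W_in = 0.43·3162 = 1359.66 J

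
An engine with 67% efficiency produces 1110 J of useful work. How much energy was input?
W_in = W_out/η = 1110/0.67 = 1657 J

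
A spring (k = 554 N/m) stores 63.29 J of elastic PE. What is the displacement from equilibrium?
x = √(2·PE/k) = √(2·63.29/554) = 0.478 m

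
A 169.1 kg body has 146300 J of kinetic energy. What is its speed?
v = √(2·KE/m) = √(2·146300/169.1) = 41.6 m/s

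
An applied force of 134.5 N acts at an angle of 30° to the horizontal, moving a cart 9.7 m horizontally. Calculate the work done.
W = F·d·cosθ = (134.5)(9.7)cos(30°) = 1130 J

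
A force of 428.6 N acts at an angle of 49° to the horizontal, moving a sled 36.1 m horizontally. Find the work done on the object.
W = F·d·cosθ = (428.6)(36.1)cos(49°) = 10150 J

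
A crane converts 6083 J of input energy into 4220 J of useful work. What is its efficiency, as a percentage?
η = W_out/W_in = 4220/6083 = 69.37%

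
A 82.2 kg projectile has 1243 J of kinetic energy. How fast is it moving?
v = √(2·KE/m) = √(2·1243/82.2) = 5.499 m/s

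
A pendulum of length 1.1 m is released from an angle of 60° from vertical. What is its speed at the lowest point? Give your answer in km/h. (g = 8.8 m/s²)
h = L(1 − cosθ) = 1.1(1 − cos60°) = 0.55 m
v = √(2gh) = √(2·8.8·0.55) = 3.11127 m/s = 11.2 km/h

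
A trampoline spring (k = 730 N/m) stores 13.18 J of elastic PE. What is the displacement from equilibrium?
x = √(2·PE/k) = √(2·13.18/730) = 0.19 m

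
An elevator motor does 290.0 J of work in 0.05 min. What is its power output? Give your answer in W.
Convert to SI: W = 290.0 J, t = 3.0 s
P = W/t = 290.0/3.0 = 96.67 W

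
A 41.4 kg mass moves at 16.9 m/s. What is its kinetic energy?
KE = ½mv² = ½(41.4)(16.9)² = 5912 J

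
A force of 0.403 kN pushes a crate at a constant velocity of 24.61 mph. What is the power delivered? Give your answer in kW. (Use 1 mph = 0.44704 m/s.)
Convert to SI: F = 403.0 N, v = 11.0017 m/s
P = Fv = (403.0)(11.0017) = 4433.67 W = 4.434 kW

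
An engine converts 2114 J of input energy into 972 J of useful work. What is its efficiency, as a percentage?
η = W_out/W_in = 972/2114 = 45.98%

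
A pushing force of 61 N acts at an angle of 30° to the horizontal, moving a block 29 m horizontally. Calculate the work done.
W = F·d·cosθ = (61)(29)cos(30°) = 1532 J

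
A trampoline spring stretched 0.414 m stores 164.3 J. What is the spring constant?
k = 2·PE/x² = 2·164.3/(0.414)² = 1917 N/m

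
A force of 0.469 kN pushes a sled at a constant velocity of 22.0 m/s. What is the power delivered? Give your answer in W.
Convert to SI: F = 469.0 N, v = 22.0 m/s
P = Fv = (469.0)(22.0) = 10320 W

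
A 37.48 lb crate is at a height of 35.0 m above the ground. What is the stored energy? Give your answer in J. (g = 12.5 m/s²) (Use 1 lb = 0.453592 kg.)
Convert to SI: m = 17.0006 kg, h = 35.0 m
PE = mgh = (17.0006)(12.5)(35.0) = 7438 J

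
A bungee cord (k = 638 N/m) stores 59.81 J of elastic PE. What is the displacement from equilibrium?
x = √(2·PE/k) = √(2·59.81/638) = 0.433 m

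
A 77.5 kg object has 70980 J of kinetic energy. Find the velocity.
v = √(2·KE/m) = √(2·70980/77.5) = 42.8 m/s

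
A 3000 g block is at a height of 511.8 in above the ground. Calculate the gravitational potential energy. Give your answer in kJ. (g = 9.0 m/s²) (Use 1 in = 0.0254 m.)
Convert to SI: m = 3.0 kg, h = 12.9997 m
PE = mgh = (3.0)(9.0)(12.9997) = 350.992 J = 0.351 kJ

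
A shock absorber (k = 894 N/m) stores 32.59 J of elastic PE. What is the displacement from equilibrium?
x = √(2·PE/k) = √(2·32.59/894) = 0.27 m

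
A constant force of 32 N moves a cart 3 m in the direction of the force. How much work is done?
W = F·d = (32)(3) = 96.0 J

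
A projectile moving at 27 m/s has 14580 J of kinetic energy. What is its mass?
m = 2·KE/v² = 2·14580/(27)² = 40.0 kg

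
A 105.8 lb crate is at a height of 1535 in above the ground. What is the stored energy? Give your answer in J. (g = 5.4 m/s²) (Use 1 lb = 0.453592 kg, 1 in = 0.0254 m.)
Convert to SI: m = 47.99 kg, h = 38.989 m
PE = mgh = (47.99)(5.4)(38.989) = 10100 J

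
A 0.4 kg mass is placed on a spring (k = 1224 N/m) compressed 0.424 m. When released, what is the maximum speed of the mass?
½kx² = ½mv² ⇒ v = x√(k/m) = (0.424)√(1224/0.4) = 23.45 m/s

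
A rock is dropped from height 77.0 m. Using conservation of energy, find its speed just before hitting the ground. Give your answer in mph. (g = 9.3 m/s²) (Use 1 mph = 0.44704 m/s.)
mgh = ½mv² ⇒ v = √(2gh) = √(2·9.3·77.0) = 37.8444 m/s = 84.66 mph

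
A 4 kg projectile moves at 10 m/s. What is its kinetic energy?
KE = ½mv² = ½(4)(10)² = 200.0 J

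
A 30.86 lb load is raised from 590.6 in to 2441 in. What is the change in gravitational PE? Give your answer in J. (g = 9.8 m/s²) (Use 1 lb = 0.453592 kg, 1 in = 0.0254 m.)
Convert to SI: m = 13.9978 kg, Δh = 47.0002 m
ΔPE = mgΔh = (13.9978)(9.8)(47.0002) = 6447 J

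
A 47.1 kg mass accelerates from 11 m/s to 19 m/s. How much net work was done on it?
W = ΔKE = ½m(v₂² − v₁²) = ½(47.1)(19² − 11²) = 5652.0 J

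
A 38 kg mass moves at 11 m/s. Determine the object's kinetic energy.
KE = ½mv² = ½(38)(11)² = 2299.0 J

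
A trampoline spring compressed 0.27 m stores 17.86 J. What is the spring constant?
k = 2·PE/x² = 2·17.86/(0.27)² = 490.0 N/m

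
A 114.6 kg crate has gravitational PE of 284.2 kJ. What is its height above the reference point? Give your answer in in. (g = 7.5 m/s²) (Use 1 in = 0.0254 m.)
Convert to SI: m = 114.6 kg, PE = 284200 J
h = PE/(mg) = 284200/(114.6·7.5) = 330.657 m = 13020 in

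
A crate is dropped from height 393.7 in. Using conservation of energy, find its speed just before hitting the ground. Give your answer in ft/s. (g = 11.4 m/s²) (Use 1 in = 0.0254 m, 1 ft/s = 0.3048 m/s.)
Convert to SI: h = 9.99998 m
mgh = ½mv² ⇒ v = √(2gh) = √(2·11.4·9.99998) = 15.0997 m/s = 49.54 ft/s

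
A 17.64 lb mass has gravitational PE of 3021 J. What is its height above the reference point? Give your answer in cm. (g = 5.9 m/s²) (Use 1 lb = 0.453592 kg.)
Convert to SI: m = 8.00136 kg, PE = 3021.0 J
h = PE/(mg) = 3021.0/(8.00136·5.9) = 63.9933 m = 6399 cm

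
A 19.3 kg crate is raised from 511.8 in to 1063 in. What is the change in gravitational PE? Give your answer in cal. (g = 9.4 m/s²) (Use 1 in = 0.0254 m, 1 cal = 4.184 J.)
Convert to SI: m = 19.3 kg, Δh = 14.0005 m
ΔPE = mgΔh = (19.3)(9.4)(14.0005) = 2539.97 J = 607.1 cal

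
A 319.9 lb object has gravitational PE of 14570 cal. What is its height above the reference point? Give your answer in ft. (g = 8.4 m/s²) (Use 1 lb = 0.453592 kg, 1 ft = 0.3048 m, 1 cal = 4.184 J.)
Convert to SI: m = 145.104 kg, PE = 60960.9 J
h = PE/(mg) = 60960.9/(145.104·8.4) = 50.0141 m = 164.1 ft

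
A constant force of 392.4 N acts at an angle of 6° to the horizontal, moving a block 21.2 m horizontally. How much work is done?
W = F·d·cosθ = (392.4)(21.2)cos(6°) = 8273 J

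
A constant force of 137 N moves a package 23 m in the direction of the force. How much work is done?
W = F·d = (137)(23) = 3151 J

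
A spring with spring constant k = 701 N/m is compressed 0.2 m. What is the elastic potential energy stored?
PE = ½kx² = ½(701)(0.2)² = 14.02 J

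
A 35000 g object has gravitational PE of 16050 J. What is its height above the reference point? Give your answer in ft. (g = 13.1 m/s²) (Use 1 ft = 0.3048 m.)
Convert to SI: m = 35.0 kg, PE = 16050.0 J
h = PE/(mg) = 16050.0/(35.0·13.1) = 35.0055 m = 114.8 ft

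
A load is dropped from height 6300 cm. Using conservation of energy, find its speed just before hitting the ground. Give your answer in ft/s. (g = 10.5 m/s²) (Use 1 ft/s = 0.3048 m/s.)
Convert to SI: h = 63.0 m
mgh = ½mv² ⇒ v = √(2gh) = √(2·10.5·63.0) = 36.3731 m/s = 119.3 ft/s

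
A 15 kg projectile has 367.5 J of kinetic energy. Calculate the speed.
v = √(2·KE/m) = √(2·367.5/15) = 7.0 m/s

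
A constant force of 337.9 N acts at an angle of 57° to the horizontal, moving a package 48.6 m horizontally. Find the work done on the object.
W = F·d·cosθ = (337.9)(48.6)cos(57°) = 8944 J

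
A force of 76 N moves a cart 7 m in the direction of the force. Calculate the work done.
W = F·d = (76)(7) = 532.0 J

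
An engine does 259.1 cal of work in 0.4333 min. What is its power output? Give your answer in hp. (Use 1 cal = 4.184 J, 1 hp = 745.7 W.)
Convert to SI: W = 1084.07 J, t = 25.998 s
P = W/t = 1084.07/25.998 = 41.6984 W = 0.05592 hp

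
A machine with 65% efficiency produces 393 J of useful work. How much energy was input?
W_in = W_out/η = 393/0.65 = 604.6 J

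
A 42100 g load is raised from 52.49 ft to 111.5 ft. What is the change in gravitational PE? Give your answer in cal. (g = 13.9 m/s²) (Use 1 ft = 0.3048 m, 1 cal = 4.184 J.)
Convert to SI: m = 42.1 kg, Δh = 17.9862 m
ΔPE = mgΔh = (42.1)(13.9)(17.9862) = 10525.4 J = 2516 cal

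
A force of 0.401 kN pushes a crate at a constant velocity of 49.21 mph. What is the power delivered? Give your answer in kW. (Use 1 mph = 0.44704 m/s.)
Convert to SI: F = 401.0 N, v = 21.9988 m/s
P = Fv = (401.0)(21.9988) = 8821.53 W = 8.822 kW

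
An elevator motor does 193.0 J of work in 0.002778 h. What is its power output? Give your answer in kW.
Convert to SI: W = 193.0 J, t = 10.0008 s
P = W/t = 193.0/10.0008 = 19.2985 W = 0.0193 kW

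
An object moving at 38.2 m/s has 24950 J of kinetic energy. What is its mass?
m = 2·KE/v² = 2·24950/(38.2)² = 34.2 kg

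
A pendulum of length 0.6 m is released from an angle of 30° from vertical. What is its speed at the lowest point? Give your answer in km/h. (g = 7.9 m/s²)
h = L(1 − cosθ) = 0.6(1 − cos30°) = 0.0803848 m
v = √(2gh) = √(2·7.9·0.0803848) = 1.12698 m/s = 4.057 km/h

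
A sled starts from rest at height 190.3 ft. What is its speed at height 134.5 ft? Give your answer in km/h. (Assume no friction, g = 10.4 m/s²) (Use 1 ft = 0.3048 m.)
Convert to SI: h₁−h₂ = 17.0078 m
mgh₁ = mgh₂ + ½mv² ⇒ v = √(2g(h₁−h₂)) = √(2·10.4·17.0078) = 18.8086 m/s = 67.71 km/h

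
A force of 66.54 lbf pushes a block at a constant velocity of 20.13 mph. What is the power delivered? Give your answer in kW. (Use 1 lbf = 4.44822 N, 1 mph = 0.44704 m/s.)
Convert to SI: F = 295.985 N, v = 8.99892 m/s
P = Fv = (295.985)(8.99892) = 2663.54 W = 2.664 kW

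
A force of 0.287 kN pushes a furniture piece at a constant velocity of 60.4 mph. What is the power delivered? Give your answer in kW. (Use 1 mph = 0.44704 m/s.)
Convert to SI: F = 287.0 N, v = 27.0012 m/s
P = Fv = (287.0)(27.0012) = 7749.35 W = 7.749 kW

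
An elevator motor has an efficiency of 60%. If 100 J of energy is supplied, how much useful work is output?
W_out = η·W_in = 0.6·100 = 60.0 J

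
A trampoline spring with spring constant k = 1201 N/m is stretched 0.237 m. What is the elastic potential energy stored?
PE = ½kx² = ½(1201)(0.237)² = 33.73 J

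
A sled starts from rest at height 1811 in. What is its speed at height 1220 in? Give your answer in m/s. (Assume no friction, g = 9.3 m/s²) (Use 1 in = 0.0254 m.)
Convert to SI: h₁−h₂ = 15.0114 m
mgh₁ = mgh₂ + ½mv² ⇒ v = √(2g(h₁−h₂)) = √(2·9.3·15.0114) = 16.71 m/s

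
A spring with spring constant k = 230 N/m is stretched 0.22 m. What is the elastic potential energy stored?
PE = ½kx² = ½(230)(0.22)² = 5.566 J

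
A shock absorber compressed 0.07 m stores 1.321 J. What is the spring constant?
k = 2·PE/x² = 2·1.321/(0.07)² = 539.2 N/m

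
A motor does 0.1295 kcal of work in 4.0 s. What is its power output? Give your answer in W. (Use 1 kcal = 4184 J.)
Convert to SI: W = 541.828 J, t = 4.0 s
P = W/t = 541.828/4.0 = 135.5 W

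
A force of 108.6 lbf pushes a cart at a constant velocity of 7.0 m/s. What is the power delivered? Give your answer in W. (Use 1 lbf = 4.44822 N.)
Convert to SI: F = 483.077 N, v = 7.0 m/s
P = Fv = (483.077)(7.0) = 3382 W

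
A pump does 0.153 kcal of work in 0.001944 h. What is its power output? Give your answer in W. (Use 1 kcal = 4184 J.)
Convert to SI: W = 640.152 J, t = 6.9984 s
P = W/t = 640.152/6.9984 = 91.47 W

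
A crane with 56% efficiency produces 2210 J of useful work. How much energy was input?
W_in = W_out/η = 2210/0.56 = 3946 J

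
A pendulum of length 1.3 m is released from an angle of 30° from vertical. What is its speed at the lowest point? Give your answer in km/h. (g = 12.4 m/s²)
h = L(1 − cosθ) = 1.3(1 − cos30°) = 0.174167 m
v = √(2gh) = √(2·12.4·0.174167) = 2.0783 m/s = 7.482 km/h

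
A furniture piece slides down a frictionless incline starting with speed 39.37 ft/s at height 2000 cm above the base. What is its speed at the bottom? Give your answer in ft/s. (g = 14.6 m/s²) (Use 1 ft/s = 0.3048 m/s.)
Convert to SI: v₀ = 12.0 m/s, h = 20.0 m
½mv₀² + mgh = ½mv² ⇒ v = √(v₀² + 2gh) = √(12.0² + 2·14.6·20.0) = 26.9815 m/s = 88.52 ft/s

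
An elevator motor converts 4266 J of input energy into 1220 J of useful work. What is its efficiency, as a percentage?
η = W_out/W_in = 1220/4266 = 28.6%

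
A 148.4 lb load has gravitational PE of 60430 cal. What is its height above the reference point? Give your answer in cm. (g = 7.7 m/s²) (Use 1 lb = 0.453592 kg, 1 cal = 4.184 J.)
Convert to SI: m = 67.3131 kg, PE = 252839 J
h = PE/(mg) = 252839/(67.3131·7.7) = 487.814 m = 48780 cm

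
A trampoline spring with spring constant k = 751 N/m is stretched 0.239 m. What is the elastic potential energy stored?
PE = ½kx² = ½(751)(0.239)² = 21.45 J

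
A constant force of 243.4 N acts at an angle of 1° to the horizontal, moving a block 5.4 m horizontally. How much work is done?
W = F·d·cosθ = (243.4)(5.4)cos(1°) = 1314 J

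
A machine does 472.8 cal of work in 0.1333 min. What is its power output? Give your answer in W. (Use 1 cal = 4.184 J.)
Convert to SI: W = 1978.2 J, t = 7.998 s
P = W/t = 1978.2/7.998 = 247.3 W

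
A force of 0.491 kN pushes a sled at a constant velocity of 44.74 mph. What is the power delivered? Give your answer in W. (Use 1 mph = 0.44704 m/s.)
Convert to SI: F = 491.0 N, v = 20.0006 m/s
P = Fv = (491.0)(20.0006) = 9820 W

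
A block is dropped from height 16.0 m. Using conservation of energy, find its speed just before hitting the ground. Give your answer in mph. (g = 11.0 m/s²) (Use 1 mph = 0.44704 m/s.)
mgh = ½mv² ⇒ v = √(2gh) = √(2·11.0·16.0) = 18.7617 m/s = 41.97 mph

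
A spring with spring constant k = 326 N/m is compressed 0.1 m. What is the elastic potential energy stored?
PE = ½kx² = ½(326)(0.1)² = 1.63 J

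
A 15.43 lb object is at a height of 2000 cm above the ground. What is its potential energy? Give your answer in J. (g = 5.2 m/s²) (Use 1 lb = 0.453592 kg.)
Convert to SI: m = 6.99892 kg, h = 20.0 m
PE = mgh = (6.99892)(5.2)(20.0) = 727.9 J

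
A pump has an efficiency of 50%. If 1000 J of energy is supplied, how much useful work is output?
W_out = η·W_in = 0.5·1000 = 500.0 J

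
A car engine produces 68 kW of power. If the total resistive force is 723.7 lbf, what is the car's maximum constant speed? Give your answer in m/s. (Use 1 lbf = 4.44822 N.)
Convert to SI: F = 3219.18 N
P = Fv ⇒ v = P/F = 68000 W/3219.18 N = 21.12 m/s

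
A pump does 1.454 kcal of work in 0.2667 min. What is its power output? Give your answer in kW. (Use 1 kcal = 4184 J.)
Convert to SI: W = 6083.54 J, t = 16.002 s
P = W/t = 6083.54/16.002 = 380.173 W = 0.3802 kW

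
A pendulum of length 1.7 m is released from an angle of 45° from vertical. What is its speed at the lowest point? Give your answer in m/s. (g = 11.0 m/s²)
h = L(1 − cosθ) = 1.7(1 − cos45°) = 0.497918 m
v = √(2gh) = √(2·11.0·0.497918) = 3.31 m/s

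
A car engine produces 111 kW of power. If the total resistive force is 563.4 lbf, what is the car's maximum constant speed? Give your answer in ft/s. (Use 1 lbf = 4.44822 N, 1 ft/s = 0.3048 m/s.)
Convert to SI: F = 2506.13 N
P = Fv ⇒ v = P/F = 111000 W/2506.13 N = 44.2914 m/s = 145.3 ft/s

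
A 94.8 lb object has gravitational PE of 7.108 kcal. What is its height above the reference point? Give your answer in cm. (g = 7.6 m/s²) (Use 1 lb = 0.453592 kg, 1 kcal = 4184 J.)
Convert to SI: m = 43.0005 kg, PE = 29739.9 J
h = PE/(mg) = 29739.9/(43.0005·7.6) = 91.0022 m = 9100 cm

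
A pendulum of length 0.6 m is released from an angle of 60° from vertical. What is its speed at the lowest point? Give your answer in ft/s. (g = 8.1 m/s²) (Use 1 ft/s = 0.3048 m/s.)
h = L(1 − cosθ) = 0.6(1 − cos60°) = 0.3 m
v = √(2gh) = √(2·8.1·0.3) = 2.20454 m/s = 7.233 ft/s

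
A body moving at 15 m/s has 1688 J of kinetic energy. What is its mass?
m = 2·KE/v² = 2·1688/(15)² = 15.0 kg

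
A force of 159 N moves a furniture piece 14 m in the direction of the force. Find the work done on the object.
W = F·d = (159)(14) = 2226 J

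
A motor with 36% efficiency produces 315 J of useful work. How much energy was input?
W_in = W_out/η = 315/0.36 = 875.0 J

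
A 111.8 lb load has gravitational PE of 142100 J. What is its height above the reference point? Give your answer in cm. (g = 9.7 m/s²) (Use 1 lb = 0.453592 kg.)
Convert to SI: m = 50.7116 kg, PE = 142100 J
h = PE/(mg) = 142100/(50.7116·9.7) = 288.878 m = 28890 cm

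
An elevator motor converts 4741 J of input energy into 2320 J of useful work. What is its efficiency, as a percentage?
η = W_out/W_in = 2320/4741 = 48.93%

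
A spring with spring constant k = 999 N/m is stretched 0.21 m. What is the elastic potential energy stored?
PE = ½kx² = ½(999)(0.21)² = 22.03 J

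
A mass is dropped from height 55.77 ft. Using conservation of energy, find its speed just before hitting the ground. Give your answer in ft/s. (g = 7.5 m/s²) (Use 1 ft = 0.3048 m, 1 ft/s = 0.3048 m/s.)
Convert to SI: h = 16.9987 m
mgh = ½mv² ⇒ v = √(2gh) = √(2·7.5·16.9987) = 15.9681 m/s = 52.39 ft/s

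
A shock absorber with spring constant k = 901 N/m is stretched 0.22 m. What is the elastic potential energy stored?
PE = ½kx² = ½(901)(0.22)² = 21.8 J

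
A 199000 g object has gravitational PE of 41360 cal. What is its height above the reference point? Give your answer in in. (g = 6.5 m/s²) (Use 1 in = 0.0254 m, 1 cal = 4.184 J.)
Convert to SI: m = 199.0 kg, PE = 173050 J
h = PE/(mg) = 173050/(199.0·6.5) = 133.784 m = 5267 in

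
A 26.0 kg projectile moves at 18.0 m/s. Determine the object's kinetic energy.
KE = ½mv² = ½(26.0)(18.0)² = 4212 J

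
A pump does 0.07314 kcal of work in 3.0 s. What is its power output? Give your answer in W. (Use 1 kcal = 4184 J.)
Convert to SI: W = 306.018 J, t = 3.0 s
P = W/t = 306.018/3.0 = 102.0 W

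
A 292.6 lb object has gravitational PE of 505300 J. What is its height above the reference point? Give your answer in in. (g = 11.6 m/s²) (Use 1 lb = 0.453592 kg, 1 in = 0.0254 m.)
Convert to SI: m = 132.721 kg, PE = 505300 J
h = PE/(mg) = 505300/(132.721·11.6) = 328.21 m = 12920 in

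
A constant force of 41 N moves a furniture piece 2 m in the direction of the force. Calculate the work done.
W = F·d = (41)(2) = 82.0 J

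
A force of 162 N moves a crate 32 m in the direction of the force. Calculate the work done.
W = F·d = (162)(32) = 5184 J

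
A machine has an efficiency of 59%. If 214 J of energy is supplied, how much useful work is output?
W_out = η·W_in = 0.59·214 = 126.26 J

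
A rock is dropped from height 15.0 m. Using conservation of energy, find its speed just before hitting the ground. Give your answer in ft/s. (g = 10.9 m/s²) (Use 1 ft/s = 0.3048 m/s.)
mgh = ½mv² ⇒ v = √(2gh) = √(2·10.9·15.0) = 18.0831 m/s = 59.33 ft/s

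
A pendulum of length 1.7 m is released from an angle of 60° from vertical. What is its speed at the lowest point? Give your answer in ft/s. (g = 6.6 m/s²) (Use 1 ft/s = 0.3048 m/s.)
h = L(1 − cosθ) = 1.7(1 − cos60°) = 0.85 m
v = √(2gh) = √(2·6.6·0.85) = 3.34963 m/s = 10.99 ft/s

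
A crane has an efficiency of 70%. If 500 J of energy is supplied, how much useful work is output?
W_out = η·W_in = 0.7·500 = 350.0 J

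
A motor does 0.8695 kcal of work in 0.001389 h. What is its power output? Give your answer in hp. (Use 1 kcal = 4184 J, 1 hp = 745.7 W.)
Convert to SI: W = 3637.99 J, t = 5.0004 s
P = W/t = 3637.99/5.0004 = 727.539 W = 0.9756 hp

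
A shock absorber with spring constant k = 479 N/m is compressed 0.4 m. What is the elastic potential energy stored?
PE = ½kx² = ½(479)(0.4)² = 38.32 J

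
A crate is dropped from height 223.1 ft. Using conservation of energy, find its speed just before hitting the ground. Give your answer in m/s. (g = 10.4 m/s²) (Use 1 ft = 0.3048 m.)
Convert to SI: h = 68.0009 m
mgh = ½mv² ⇒ v = √(2gh) = √(2·10.4·68.0009) = 37.61 m/s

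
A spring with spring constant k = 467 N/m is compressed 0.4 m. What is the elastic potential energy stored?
PE = ½kx² = ½(467)(0.4)² = 37.36 J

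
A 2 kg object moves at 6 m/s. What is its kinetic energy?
KE = ½mv² = ½(2)(6)² = 36.0 J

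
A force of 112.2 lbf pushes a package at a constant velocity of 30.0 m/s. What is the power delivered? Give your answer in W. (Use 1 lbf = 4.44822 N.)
Convert to SI: F = 499.09 N, v = 30.0 m/s
P = Fv = (499.09)(30.0) = 14970 W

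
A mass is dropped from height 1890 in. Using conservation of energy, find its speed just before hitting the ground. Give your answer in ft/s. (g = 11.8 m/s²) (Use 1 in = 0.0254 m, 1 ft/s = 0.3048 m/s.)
Convert to SI: h = 48.006 m
mgh = ½mv² ⇒ v = √(2gh) = √(2·11.8·48.006) = 33.6592 m/s = 110.4 ft/s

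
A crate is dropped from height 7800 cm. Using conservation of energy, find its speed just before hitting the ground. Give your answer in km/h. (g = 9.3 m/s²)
Convert to SI: h = 78.0 m
mgh = ½mv² ⇒ v = √(2gh) = √(2·9.3·78.0) = 38.0894 m/s = 137.1 km/h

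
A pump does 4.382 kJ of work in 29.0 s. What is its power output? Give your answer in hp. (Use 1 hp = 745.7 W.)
Convert to SI: W = 4382.0 J, t = 29.0 s
P = W/t = 4382.0/29.0 = 151.103 W = 0.2026 hp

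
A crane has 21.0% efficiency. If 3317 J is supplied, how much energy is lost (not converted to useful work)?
W_lost = W_in(1 − η) = 3317·(1 − 0.21) = 2620 J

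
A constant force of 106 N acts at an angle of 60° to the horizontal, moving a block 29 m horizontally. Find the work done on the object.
W = F·d·cosθ = (106)(29)cos(60°) = 1537 J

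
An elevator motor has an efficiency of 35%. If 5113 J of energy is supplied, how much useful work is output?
W_out = η·W_in = 0.35·5113 = 1789.55 J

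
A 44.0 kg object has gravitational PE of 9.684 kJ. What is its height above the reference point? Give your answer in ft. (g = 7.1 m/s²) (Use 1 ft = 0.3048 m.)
Convert to SI: m = 44.0 kg, PE = 9684.0 J
h = PE/(mg) = 9684.0/(44.0·7.1) = 30.9987 m = 101.7 ft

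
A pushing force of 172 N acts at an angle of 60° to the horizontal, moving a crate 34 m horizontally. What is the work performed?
W = F·d·cosθ = (172)(34)cos(60°) = 2924 J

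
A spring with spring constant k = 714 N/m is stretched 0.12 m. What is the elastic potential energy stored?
PE = ½kx² = ½(714)(0.12)² = 5.141 J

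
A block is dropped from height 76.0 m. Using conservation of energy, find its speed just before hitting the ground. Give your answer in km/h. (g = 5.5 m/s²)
mgh = ½mv² ⇒ v = √(2gh) = √(2·5.5·76.0) = 28.9137 m/s = 104.1 km/h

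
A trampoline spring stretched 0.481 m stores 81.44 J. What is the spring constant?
k = 2·PE/x² = 2·81.44/(0.481)² = 704.0 N/m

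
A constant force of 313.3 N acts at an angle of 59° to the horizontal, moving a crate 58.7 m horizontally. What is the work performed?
W = F·d·cosθ = (313.3)(58.7)cos(59°) = 9472 J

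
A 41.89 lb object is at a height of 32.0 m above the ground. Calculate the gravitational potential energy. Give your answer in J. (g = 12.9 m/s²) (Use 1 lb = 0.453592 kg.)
Convert to SI: m = 19.001 kg, h = 32.0 m
PE = mgh = (19.001)(12.9)(32.0) = 7844 J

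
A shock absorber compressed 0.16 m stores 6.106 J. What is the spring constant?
k = 2·PE/x² = 2·6.106/(0.16)² = 477.0 N/m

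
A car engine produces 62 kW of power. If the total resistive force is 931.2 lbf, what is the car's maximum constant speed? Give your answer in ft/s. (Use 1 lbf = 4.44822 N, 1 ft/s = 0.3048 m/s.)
Convert to SI: F = 4142.18 N
P = Fv ⇒ v = P/F = 62000 W/4142.18 N = 14.968 m/s = 49.11 ft/s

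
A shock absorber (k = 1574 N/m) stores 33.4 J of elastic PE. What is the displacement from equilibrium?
x = √(2·PE/k) = √(2·33.4/1574) = 0.206 m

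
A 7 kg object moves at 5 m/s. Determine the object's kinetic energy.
KE = ½mv² = ½(7)(5)² = 87.5 J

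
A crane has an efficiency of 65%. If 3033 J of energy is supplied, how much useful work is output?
W_out = η·W_in = 0.65·3033 = 1971.45 J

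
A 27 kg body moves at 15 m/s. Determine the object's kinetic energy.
KE = ½mv² = ½(27)(15)² = 3037.5 J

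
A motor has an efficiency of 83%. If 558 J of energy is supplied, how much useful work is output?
W_out = η·W_in = 0.83·558 = 463.14 J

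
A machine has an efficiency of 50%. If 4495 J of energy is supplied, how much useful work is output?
W_out = η·W_in = 0.5·4495 = 2247.5 J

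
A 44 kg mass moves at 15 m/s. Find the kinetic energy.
KE = ½mv² = ½(44)(15)² = 4950.0 J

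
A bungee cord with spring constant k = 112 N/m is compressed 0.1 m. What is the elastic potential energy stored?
PE = ½kx² = ½(112)(0.1)² = 0.56 J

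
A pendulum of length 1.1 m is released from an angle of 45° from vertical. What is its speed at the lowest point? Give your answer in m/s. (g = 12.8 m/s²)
h = L(1 − cosθ) = 1.1(1 − cos45°) = 0.322183 m
v = √(2gh) = √(2·12.8·0.322183) = 2.872 m/s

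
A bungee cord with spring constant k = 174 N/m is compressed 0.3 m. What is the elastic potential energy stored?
PE = ½kx² = ½(174)(0.3)² = 7.83 J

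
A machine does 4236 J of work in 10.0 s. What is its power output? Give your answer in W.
P = W/t = 4236.0/10.0 = 423.6 W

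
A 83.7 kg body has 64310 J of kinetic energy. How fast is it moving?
v = √(2·KE/m) = √(2·64310/83.7) = 39.2 m/s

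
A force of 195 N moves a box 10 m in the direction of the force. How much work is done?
W = F·d = (195)(10) = 1950 J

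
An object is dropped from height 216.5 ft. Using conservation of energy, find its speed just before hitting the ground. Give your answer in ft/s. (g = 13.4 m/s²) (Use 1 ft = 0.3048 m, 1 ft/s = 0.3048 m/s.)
Convert to SI: h = 65.9892 m
mgh = ½mv² ⇒ v = √(2gh) = √(2·13.4·65.9892) = 42.0537 m/s = 138.0 ft/s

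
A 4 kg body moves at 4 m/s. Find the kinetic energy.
KE = ½mv² = ½(4)(4)² = 32.0 J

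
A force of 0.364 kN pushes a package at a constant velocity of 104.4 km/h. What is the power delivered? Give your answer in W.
Convert to SI: F = 364.0 N, v = 29.0 m/s
P = Fv = (364.0)(29.0) = 10560 W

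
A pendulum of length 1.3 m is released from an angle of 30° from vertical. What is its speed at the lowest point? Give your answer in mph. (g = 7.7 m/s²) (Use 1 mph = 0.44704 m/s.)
h = L(1 − cosθ) = 1.3(1 − cos30°) = 0.174167 m
v = √(2gh) = √(2·7.7·0.174167) = 1.637734 m/s = 3.664 mph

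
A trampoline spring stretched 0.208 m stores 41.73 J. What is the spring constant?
k = 2·PE/x² = 2·41.73/(0.208)² = 1929 N/m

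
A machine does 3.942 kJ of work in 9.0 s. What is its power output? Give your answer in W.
Convert to SI: W = 3942.0 J, t = 9.0 s
P = W/t = 3942.0/9.0 = 438.0 W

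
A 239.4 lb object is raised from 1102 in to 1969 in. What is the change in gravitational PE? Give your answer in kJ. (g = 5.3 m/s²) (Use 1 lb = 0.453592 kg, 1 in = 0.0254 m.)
Convert to SI: m = 108.59 kg, Δh = 22.0218 m
ΔPE = mgΔh = (108.59)(5.3)(22.0218) = 12674.1 J = 12.67 kJ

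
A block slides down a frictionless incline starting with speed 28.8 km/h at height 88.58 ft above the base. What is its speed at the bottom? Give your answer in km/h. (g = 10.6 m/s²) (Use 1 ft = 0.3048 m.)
Convert to SI: v₀ = 8.0 m/s, h = 26.9992 m
½mv₀² + mgh = ½mv² ⇒ v = √(v₀² + 2gh) = √(8.0² + 2·10.6·26.9992) = 25.2266 m/s = 90.82 km/h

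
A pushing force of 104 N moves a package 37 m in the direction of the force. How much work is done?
W = F·d = (104)(37) = 3848 J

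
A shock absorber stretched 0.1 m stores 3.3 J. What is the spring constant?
k = 2·PE/x² = 2·3.3/(0.1)² = 660.0 N/m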